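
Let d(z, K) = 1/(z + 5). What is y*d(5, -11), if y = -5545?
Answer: -1109/2 ≈ -554.50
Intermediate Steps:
d(z, K) = 1/(5 + z)
y*d(5, -11) = -5545/(5 + 5) = -5545/10 = -5545*⅒ = -1109/2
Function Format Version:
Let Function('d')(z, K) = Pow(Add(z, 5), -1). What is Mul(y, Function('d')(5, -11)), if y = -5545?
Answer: Rational(-1109, 2) ≈ -554.50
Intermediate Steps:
Function('d')(z, K) = Pow(Add(5, z), -1)
Mul(y, Function('d')(5, -11)) = Mul(-5545, Pow(Add(5, 5), -1)) = Mul(-5545, Pow(10, -1)) = Mul(-5545, Rational(1, 10)) = Rational(-1109, 2)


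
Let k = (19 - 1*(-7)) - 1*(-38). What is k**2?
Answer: 4096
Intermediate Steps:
k = 64 (k = (19 + 7) + 38 = 26 + 38 = 64)
k**2 = 64**2 = 4096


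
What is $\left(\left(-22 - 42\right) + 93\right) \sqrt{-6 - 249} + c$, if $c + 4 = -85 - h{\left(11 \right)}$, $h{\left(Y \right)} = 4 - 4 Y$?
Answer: $-49 + 29 i \sqrt{255} \approx -49.0 + 463.09 i$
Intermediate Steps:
$c = -49$ ($c = -4 - \left(89 - 44\right) = -4 - 45 = -49$)
$\left(\left(-22 - 42\right) + 93\right) \sqrt{-6 - 249} + c = \left(\left(-22 - 42\right) + 93\right) \sqrt{-6 - 249} - 49 = \left(-64 + 93\right) \sqrt{-255} - 49 = 29 i \sqrt{255} - 49 = -49 + 29 i \sqrt{255}$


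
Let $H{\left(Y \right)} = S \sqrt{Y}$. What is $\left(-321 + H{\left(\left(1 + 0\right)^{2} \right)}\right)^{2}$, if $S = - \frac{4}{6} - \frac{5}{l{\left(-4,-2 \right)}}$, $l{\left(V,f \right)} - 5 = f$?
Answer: $\frac{940900}{9} \approx 1.0454 \cdot 10^{5}$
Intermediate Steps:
$l{\left(V,f \right)} = 5 + f$
$S = - \frac{7}{3}$ ($S = - \frac{4}{6} - \frac{5}{5 - 2} = \left(-4\right) \frac{1}{6} - \frac{5}{3} = - \frac{2}{3} - \frac{5}{3} = - \frac{7}{3} \approx -2.3333$)
$H{\left(Y \right)} = - \frac{7 \sqrt{Y}}{3}$
$\left(-321 + H{\left(\left(1 + 0\right)^{2} \right)}\right)^{2} = \left(-321 - \frac{7 \sqrt{\left(1 + 0\right)^{2}}}{3}\right)^{2} = \left(-321 - \frac{7 \sqrt{1^{2}}}{3}\right)^{2} = \left(-321 - \frac{7 \sqrt{1}}{3}\right)^{2} = \left(-321 - \frac{7}{3}\right)^{2} = \left(- \frac{970}{3}\right)^{2} = \frac{940900}{9}$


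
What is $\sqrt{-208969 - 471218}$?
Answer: $i \sqrt{680187} \approx 824.73 i$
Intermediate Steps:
$\sqrt{-208969 - 471218} = \sqrt{-680187} = i \sqrt{680187}$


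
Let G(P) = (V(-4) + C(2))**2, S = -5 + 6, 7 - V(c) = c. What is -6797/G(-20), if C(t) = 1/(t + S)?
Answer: -61173/1156 ≈ -52.918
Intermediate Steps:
V(c) = 7 - c
S = 1
C(t) = 1/(1 + t) (C(t) = 1/(t + 1) = 1/(1 + t))
G(P) = 1156/9 (G(P) = ((7 - 1*(-4)) + 1/(1 + 2))**2 = ((7 + 4) + 1/3)**2 = (11 + 1/3)**2 = (34/3)**2 = 1156/9)
-6797/G(-20) = -6797/1156/9 = -6797*9/1156 = -61173/1156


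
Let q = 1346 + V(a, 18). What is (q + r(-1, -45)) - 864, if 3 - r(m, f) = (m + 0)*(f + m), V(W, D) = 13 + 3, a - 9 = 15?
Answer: 455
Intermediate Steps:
a = 24 (a = 9 + 15 = 24)
V(W, D) = 16
q = 1362 (q = 1346 + 16 = 1362)
r(m, f) = 3 - m*(f + m) (r(m, f) = 3 - (m + 0)*(f + m) = 3 - m*(f + m))
(q + r(-1, -45)) - 864 = (1362 + (3 - 1*(-1)**2 - 1*(-45)*(-1))) - 864 = (1362 + (3 - 1*1 - 45)) - 864 = (1362 + (3 - 1 - 45)) - 864 = (1362 - 43) - 864 = 1319 - 864 = 455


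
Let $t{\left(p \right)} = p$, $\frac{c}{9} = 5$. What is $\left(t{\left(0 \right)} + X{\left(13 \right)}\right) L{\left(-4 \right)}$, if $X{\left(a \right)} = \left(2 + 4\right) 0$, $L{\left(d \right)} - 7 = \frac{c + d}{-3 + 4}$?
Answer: $0$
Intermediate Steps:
$c = 45$ ($c = 9 \cdot 5 = 45$)
$L{\left(d \right)} = 52 + d$ ($L{\left(d \right)} = 7 + \frac{45 + d}{-3 + 4} = 7 + \frac{45 + d}{1} = 7 + \left(45 + d\right) 1 = 7 + \left(45 + d\right) = 52 + d$)
$X{\left(a \right)} = 0$ ($X{\left(a \right)} = 6 \cdot 0 = 0$)
$\left(t{\left(0 \right)} + X{\left(13 \right)}\right) L{\left(-4 \right)} = \left(0 + 0\right) \left(52 - 4\right) = 0 \cdot 48 = 0$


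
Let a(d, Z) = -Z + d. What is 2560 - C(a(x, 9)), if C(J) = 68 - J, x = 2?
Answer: 2485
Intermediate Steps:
a(d, Z) = d - Z
2560 - C(a(x, 9)) = 2560 - (68 - (2 - 1*9)) = 2560 - (68 - (2 - 9)) = 2560 - (68 - 1*(-7)) = 2560 - (68 + 7) = 2560 - 1*75 = 2560 - 75 = 2485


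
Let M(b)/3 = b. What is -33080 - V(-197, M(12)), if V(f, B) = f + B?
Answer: -32919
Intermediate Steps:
M(b) = 3*b
V(f, B) = B + f
-33080 - V(-197, M(12)) = -33080 - (3*12 - 197) = -33080 - (36 - 197) = -33080 - 1*(-161) = -33080 + 161 = -32919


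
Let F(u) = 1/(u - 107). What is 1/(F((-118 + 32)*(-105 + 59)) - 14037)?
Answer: -3849/54028412 ≈ -7.1240e-5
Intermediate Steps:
F(u) = 1/(-107 + u)
1/(F((-118 + 32)*(-105 + 59)) - 14037) = 1/(1/(-107 + (-118 + 32)*(-105 + 59)) - 14037) = 1/(1/(-107 - 86*(-46)) - 14037) = 1/(1/(-107 + 3956) - 14037) = 1/(1/3849 - 14037) = 1/(-54028412/3849) = -3849/54028412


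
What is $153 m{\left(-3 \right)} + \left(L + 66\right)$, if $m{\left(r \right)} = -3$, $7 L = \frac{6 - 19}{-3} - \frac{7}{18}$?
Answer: $- \frac{49447}{126} \approx -392.44$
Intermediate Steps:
$L = \frac{71}{126}$ ($L = \frac{\frac{6 - 19}{-3} - \frac{7}{18}}{7} = \frac{\left(6 - 19\right) \left(- \frac{1}{3}\right) - \frac{7}{18}}{7} = \frac{\left(-13\right) \left(- \frac{1}{3}\right) - \frac{7}{18}}{7} = \frac{\frac{13}{3} - \frac{7}{18}}{7} = \frac{1}{7} \cdot \frac{71}{18} = \frac{71}{126} \approx 0.56349$)
$153 m{\left(-3 \right)} + \left(L + 66\right) = 153 \left(-3\right) + \left(\frac{71}{126} + 66\right) = -459 + \frac{8387}{126} = - \frac{49447}{126}$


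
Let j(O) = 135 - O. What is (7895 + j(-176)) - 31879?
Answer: -23673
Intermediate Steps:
(7895 + j(-176)) - 31879 = (7895 + (135 - 1*(-176))) - 31879 = (7895 + (135 + 176)) - 31879 = (7895 + 311) - 31879 = 8206 - 31879 = -23673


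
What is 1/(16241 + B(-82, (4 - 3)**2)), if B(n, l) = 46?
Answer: 1/16287 ≈ 6.1399e-5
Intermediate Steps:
1/(16241 + B(-82, (4 - 3)**2)) = 1/(16241 + 46) = 1/16287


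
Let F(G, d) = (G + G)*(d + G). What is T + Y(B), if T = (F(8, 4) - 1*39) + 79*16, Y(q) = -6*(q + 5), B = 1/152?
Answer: 105409/76 ≈ 1387.0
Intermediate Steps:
B = 1/152 ≈ 0.0065789
F(G, d) = 2*G*(G + d) (F(G, d) = (2*G)*(G + d) = 2*G*(G + d))
Y(q) = -30 - 6*q (Y(q) = -6*(5 + q) = -30 - 6*q)
T = 1417 (T = (2*8*(8 + 4) - 1*39) + 79*16 = (2*8*12 - 39) + 1264 = (192 - 39) + 1264 = 153 + 1264 = 1417)
T + Y(B) = 1417 + (-30 - 6*1/152) = 1417 + (-30 - 3/76) = 1417 - 2283/76 = 105409/76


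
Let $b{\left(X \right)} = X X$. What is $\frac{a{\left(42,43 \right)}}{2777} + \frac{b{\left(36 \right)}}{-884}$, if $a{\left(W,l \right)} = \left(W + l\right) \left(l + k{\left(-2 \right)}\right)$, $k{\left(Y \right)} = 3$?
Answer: $- \frac{35638}{613717} \approx -0.058069$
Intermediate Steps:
$a{\left(W,l \right)} = \left(3 + l\right) \left(W + l\right)$ ($a{\left(W,l \right)} = \left(W + l\right) \left(l + 3\right) = \left(W + l\right) \left(3 + l\right) = \left(3 + l\right) \left(W + l\right)$)
$b{\left(X \right)} = X^{2}$
$\frac{a{\left(42,43 \right)}}{2777} + \frac{b{\left(36 \right)}}{-884} = \frac{43^{2} + 3 \cdot 42 + 3 \cdot 43 + 42 \cdot 43}{2777} + \frac{36^{2}}{-884} = \left(1849 + 126 + 129 + 1806\right) \frac{1}{2777} + 1296 \left(- \frac{1}{884}\right) = 3910 \cdot \frac{1}{2777} - \frac{324}{221} = \frac{3910}{2777} - \frac{324}{221} = - \frac{35638}{613717}$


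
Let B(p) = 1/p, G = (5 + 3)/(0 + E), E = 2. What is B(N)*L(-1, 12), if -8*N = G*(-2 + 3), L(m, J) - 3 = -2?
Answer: -2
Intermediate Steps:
L(m, J) = 1 (L(m, J) = 3 - 2 = 1)
G = 4 (G = (5 + 3)/(0 + 2) = 8/2 = 8*(½) = 4)
N = -½ (N = -(-2 + 3)/2 = -1/2 = -⅛*4 = -½ ≈ -0.50000)
B(N)*L(-1, 12) = 1/(-½) = -2*1 = -2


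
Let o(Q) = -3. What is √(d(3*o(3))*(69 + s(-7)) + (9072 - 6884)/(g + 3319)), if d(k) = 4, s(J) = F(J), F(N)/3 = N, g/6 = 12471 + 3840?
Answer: 2*√10030586755/14455 ≈ 13.857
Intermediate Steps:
g = 97866 (g = 6*(12471 + 3840) = 6*16311 = 97866)
F(N) = 3*N
s(J) = 3*J
√(d(3*o(3))*(69 + s(-7)) + (9072 - 6884)/(g + 3319)) = √(4*(69 + 3*(-7)) + (9072 - 6884)/(97866 + 3319)) = √(4*(69 - 21) + 2188/101185) = √(4*48 + 2188*(1/101185)) = √(192 + 2188/101185) = √(19429708/101185) = 2*√10030586755/14455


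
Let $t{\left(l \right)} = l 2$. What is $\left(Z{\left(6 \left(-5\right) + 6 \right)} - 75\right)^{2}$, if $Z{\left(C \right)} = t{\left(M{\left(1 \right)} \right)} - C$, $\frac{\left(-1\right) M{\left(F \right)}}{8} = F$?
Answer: $4489$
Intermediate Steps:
$M{\left(F \right)} = - 8 F$
$t{\left(l \right)} = 2 l$
$Z{\left(C \right)} = -16 - C$ ($Z{\left(C \right)} = 2 \left(\left(-8\right) 1\right) - C = 2 \left(-8\right) - C = -16 - C$)
$\left(Z{\left(6 \left(-5\right) + 6 \right)} - 75\right)^{2} = \left(\left(-16 - \left(6 \left(-5\right) + 6\right)\right) - 75\right)^{2} = \left(\left(-16 - \left(-30 + 6\right)\right) - 75\right)^{2} = \left(\left(-16 - -24\right) - 75\right)^{2} = \left(\left(-16 + 24\right) - 75\right)^{2} = \left(8 - 75\right)^{2} = \left(-67\right)^{2} = 4489$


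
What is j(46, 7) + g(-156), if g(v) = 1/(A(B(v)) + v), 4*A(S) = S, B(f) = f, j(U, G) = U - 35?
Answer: 2144/195 ≈ 10.995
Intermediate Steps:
j(U, G) = -35 + U
A(S) = S/4
g(v) = 4/(5*v) (g(v) = 1/(v/4 + v) = 1/(5*v/4) = 4/(5*v))
j(46, 7) + g(-156) = (-35 + 46) + (4/5)/(-156) = 11 + (4/5)*(-1/156) = 11 - 1/195 = 2144/195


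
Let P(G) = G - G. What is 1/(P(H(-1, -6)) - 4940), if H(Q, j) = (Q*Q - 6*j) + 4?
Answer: -1/4940 ≈ -0.00020243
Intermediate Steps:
H(Q, j) = 4 + Q² - 6*j (H(Q, j) = (Q² - 6*j) + 4 = 4 + Q² - 6*j)
P(G) = 0
1/(P(H(-1, -6)) - 4940) = 1/(0 - 4940) = 1/(-4940) = -1/4940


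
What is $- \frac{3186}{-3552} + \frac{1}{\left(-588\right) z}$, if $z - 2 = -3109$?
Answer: $\frac{242523247}{270383568} \approx 0.89696$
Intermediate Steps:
$z = -3107$ ($z = 2 - 3109 = -3107$)
$- \frac{3186}{-3552} + \frac{1}{\left(-588\right) z} = - \frac{3186}{-3552} + \frac{1}{\left(-588\right) \left(-3107\right)} = \left(-3186\right) \left(- \frac{1}{3552}\right) - - \frac{1}{1826916} = \frac{531}{592} + \frac{1}{1826916} = \frac{242523247}{270383568}$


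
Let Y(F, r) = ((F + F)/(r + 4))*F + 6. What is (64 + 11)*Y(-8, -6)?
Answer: -4350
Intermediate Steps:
Y(F, r) = 6 + 2*F²/(4 + r) (Y(F, r) = ((2*F)/(4 + r))*F + 6 = (2*F/(4 + r))*F + 6 = 2*F²/(4 + r) + 6 = 6 + 2*F²/(4 + r))
(64 + 11)*Y(-8, -6) = (64 + 11)*(2*(12 + (-8)² + 3*(-6))/(4 - 6)) = 75*(2*(12 + 64 - 18)/(-2)) = 75*(2*(-½)*58) = 75*(-58) = -4350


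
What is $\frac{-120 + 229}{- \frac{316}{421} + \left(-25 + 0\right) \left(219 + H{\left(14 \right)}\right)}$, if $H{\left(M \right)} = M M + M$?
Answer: $- \frac{45889}{4515541} \approx -0.010162$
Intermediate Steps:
$H{\left(M \right)} = M + M^{2}$ ($H{\left(M \right)} = M^{2} + M = M + M^{2}$)
$\frac{-120 + 229}{- \frac{316}{421} + \left(-25 + 0\right) \left(219 + H{\left(14 \right)}\right)} = \frac{-120 + 229}{- \frac{316}{421} + \left(-25 + 0\right) \left(219 + 14 \left(1 + 14\right)\right)} = \frac{109}{\left(-316\right) \frac{1}{421} - 25 \left(219 + 14 \cdot 15\right)} = \frac{109}{- \frac{316}{421} - 25 \left(219 + 210\right)} = \frac{109}{- \frac{316}{421} - 10725} = \frac{109}{- \frac{4515541}{421}} = 109 \left(- \frac{421}{4515541}\right) = - \frac{45889}{4515541}$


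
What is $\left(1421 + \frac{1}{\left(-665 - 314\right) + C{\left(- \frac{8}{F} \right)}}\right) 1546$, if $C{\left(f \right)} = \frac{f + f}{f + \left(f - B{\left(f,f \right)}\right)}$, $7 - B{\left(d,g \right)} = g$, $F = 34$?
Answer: $\frac{281728090180}{128241} \approx 2.1969 \cdot 10^{6}$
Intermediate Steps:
$B{\left(d,g \right)} = 7 - g$
$C{\left(f \right)} = \frac{2 f}{-7 + 3 f}$ ($C{\left(f \right)} = \frac{f + f}{f + \left(f - \left(7 - f\right)\right)} = \frac{2 f}{f + \left(f + \left(-7 + f\right)\right)} = \frac{2 f}{f + \left(-7 + 2 f\right)} = \frac{2 f}{-7 + 3 f}$)
$\left(1421 + \frac{1}{\left(-665 - 314\right) + C{\left(- \frac{8}{F} \right)}}\right) 1546 = \left(1421 + \frac{1}{\left(-665 - 314\right) + \frac{2 \left(- \frac{8}{34}\right)}{-7 + 3 \left(- \frac{8}{34}\right)}}\right) 1546 = \left(1421 + \frac{1}{-979 + \frac{2 \left(\left(-8\right) \frac{1}{34}\right)}{-7 + 3 \left(\left(-8\right) \frac{1}{34}\right)}}\right) 1546 = \left(1421 + \frac{1}{-979 + 2 \left(- \frac{4}{17}\right) \frac{1}{-7 + 3 \left(- \frac{4}{17}\right)}}\right) 1546 = \left(1421 + \frac{1}{-979 + 2 \left(- \frac{4}{17}\right) \frac{1}{-7 - \frac{12}{17}}}\right) 1546 = \left(1421 + \frac{1}{-979 + 2 \left(- \frac{4}{17}\right) \frac{1}{- \frac{131}{17}}}\right) 1546 = \left(1421 + \frac{1}{-979 + 2 \left(- \frac{4}{17}\right) \left(- \frac{17}{131}\right)}\right) 1546 = \left(1421 + \frac{1}{-979 + \frac{8}{131}}\right) 1546 = \left(1421 + \frac{1}{- \frac{128241}{131}}\right) 1546 = \left(1421 - \frac{131}{128241}\right) 1546 = \frac{182230330}{128241} \cdot 1546 = \frac{281728090180}{128241}$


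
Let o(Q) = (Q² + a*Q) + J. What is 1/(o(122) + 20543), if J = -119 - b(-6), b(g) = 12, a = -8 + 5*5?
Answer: 1/37370 ≈ 2.6759e-5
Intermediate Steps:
a = 17 (a = -8 + 25 = 17)
J = -131 (J = -119 - 1*12 = -119 - 12 = -131)
o(Q) = -131 + Q² + 17*Q (o(Q) = (Q² + 17*Q) - 131 = -131 + Q² + 17*Q)
1/(o(122) + 20543) = 1/((-131 + 122² + 17*122) + 20543) = 1/((-131 + 14884 + 2074) + 20543) = 1/(16827 + 20543) = 1/37370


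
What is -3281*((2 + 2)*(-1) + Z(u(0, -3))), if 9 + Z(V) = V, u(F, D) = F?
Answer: 42653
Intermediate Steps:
Z(V) = -9 + V
-3281*((2 + 2)*(-1) + Z(u(0, -3))) = -3281*((2 + 2)*(-1) + (-9 + 0)) = -3281*(4*(-1) - 9) = -3281*(-4 - 9) = -3281*(-13) = 42653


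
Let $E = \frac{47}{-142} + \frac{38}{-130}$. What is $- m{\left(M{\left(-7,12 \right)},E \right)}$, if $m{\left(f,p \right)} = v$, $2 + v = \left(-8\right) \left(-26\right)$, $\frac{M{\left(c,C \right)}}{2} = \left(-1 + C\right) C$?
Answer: $-206$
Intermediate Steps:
$M{\left(c,C \right)} = 2 C \left(-1 + C\right)$ ($M{\left(c,C \right)} = 2 \left(-1 + C\right) C = 2 C \left(-1 + C\right)$)
$v = 206$ ($v = -2 - -208 = -2 + 208 = 206$)
$E = - \frac{5753}{9230}$ ($E = 47 \left(- \frac{1}{142}\right) + 38 \left(- \frac{1}{130}\right) = - \frac{47}{142} - \frac{19}{65} = - \frac{5753}{9230} \approx -0.62329$)
$m{\left(f,p \right)} = 206$
$- m{\left(M{\left(-7,12 \right)},E \right)} = \left(-1\right) 206 = -206$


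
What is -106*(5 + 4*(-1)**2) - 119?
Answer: -1073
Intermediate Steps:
-106*(5 + 4*(-1)**2) - 119 = -106*(5 + 4*1) - 119 = -106*(5 + 4) - 119 = -106*9 - 119 = -954 - 119 = -1073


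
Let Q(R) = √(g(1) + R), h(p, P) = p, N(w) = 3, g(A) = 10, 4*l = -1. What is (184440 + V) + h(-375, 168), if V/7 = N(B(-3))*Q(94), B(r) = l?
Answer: 184065 + 42*√26 ≈ 1.8428e+5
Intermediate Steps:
l = -¼ (l = (¼)*(-1) = -¼ ≈ -0.25000)
B(r) = -¼
Q(R) = √(10 + R)
V = 42*√26 (V = 7*(3*√(10 + 94)) = 7*(3*√104) = 7*(3*(2*√26)) = 7*(6*√26) = 42*√26 ≈ 214.16)
(184440 + V) + h(-375, 168) = (184440 + 42*√26) - 375 = 184065 + 42*√26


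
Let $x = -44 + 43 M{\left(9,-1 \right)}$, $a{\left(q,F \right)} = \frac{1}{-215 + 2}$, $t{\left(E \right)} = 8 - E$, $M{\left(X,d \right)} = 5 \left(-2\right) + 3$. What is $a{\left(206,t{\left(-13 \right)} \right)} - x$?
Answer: $\frac{73484}{213} \approx 345.0$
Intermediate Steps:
$M{\left(X,d \right)} = -7$ ($M{\left(X,d \right)} = -10 + 3 = -7$)
$a{\left(q,F \right)} = - \frac{1}{213}$ ($a{\left(q,F \right)} = \frac{1}{-213} = - \frac{1}{213}$)
$x = -345$ ($x = -44 + 43 \left(-7\right) = -44 - 301 = -345$)
$a{\left(206,t{\left(-13 \right)} \right)} - x = - \frac{1}{213} - -345 = - \frac{1}{213} + 345 = \frac{73484}{213}$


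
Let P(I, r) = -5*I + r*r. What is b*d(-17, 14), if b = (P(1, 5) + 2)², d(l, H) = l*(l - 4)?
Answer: 172788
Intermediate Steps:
d(l, H) = l*(-4 + l)
P(I, r) = r² - 5*I (P(I, r) = -5*I + r² = r² - 5*I)
b = 484 (b = ((5² - 5*1) + 2)² = ((25 - 5) + 2)² = (20 + 2)² = 22² = 484)
b*d(-17, 14) = 484*(-17*(-4 - 17)) = 484*(-17*(-21)) = 484*357 = 172788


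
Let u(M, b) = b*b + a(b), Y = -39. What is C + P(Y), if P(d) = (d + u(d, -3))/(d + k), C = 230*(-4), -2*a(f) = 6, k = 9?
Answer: -9189/10 ≈ -918.90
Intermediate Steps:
a(f) = -3 (a(f) = -1/2*6 = -3)
u(M, b) = -3 + b**2 (u(M, b) = b*b - 3 = b**2 - 3 = -3 + b**2)
C = -920
P(d) = (6 + d)/(9 + d) (P(d) = (d + (-3 + (-3)**2))/(d + 9) = (d + (-3 + 9))/(9 + d) = (d + 6)/(9 + d) = (6 + d)/(9 + d))
C + P(Y) = -920 + (6 - 39)/(9 - 39) = -920 - 33/(-30) = -920 - 1/30*(-33) = -920 + 11/10 = -9189/10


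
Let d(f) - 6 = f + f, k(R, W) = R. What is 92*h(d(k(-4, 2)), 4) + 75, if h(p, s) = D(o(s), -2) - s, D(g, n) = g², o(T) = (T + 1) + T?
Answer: 7159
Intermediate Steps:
o(T) = 1 + 2*T (o(T) = (1 + T) + T = 1 + 2*T)
d(f) = 6 + 2*f (d(f) = 6 + (f + f) = 6 + 2*f)
h(p, s) = (1 + 2*s)² - s
92*h(d(k(-4, 2)), 4) + 75 = 92*((1 + 2*4)² - 1*4) + 75 = 92*((1 + 8)² - 4) + 75 = 92*(9² - 4) + 75 = 92*(81 - 4) + 75 = 92*77 + 75 = 7084 + 75 = 7159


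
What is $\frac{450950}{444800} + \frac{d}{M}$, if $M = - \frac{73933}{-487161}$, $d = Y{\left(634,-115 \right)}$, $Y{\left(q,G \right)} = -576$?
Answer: $- \frac{2495592929729}{657707968} \approx -3794.4$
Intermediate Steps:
$d = -576$
$M = \frac{73933}{487161}$ ($M = \left(-73933\right) \left(- \frac{1}{487161}\right) = \frac{73933}{487161} \approx 0.15176$)
$\frac{450950}{444800} + \frac{d}{M} = \frac{450950}{444800} - \frac{576}{\frac{73933}{487161}} = 450950 \cdot \frac{1}{444800} - \frac{280604736}{73933} = \frac{9019}{8896} - \frac{280604736}{73933} = - \frac{2495592929729}{657707968}$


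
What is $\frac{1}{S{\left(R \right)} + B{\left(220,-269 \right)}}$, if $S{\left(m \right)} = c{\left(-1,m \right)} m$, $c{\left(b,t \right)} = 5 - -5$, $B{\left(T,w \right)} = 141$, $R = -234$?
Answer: $- \frac{1}{2199} \approx -0.00045475$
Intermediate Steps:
$c{\left(b,t \right)} = 10$ ($c{\left(b,t \right)} = 5 + 5 = 10$)
$S{\left(m \right)} = 10 m$
$\frac{1}{S{\left(R \right)} + B{\left(220,-269 \right)}} = \frac{1}{10 \left(-234\right) + 141} = \frac{1}{-2340 + 141} = \frac{1}{-2199} = - \frac{1}{2199}$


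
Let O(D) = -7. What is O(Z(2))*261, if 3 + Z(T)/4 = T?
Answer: -1827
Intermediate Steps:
Z(T) = -12 + 4*T
O(Z(2))*261 = -7*261 = -1827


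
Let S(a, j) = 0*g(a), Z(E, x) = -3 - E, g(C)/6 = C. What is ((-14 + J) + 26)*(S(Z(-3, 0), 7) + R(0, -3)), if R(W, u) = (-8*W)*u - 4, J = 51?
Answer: -252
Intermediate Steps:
g(C) = 6*C
S(a, j) = 0 (S(a, j) = 0*(6*a) = 0)
R(W, u) = -4 - 8*W*u (R(W, u) = -8*W*u - 4 = -4 - 8*W*u)
((-14 + J) + 26)*(S(Z(-3, 0), 7) + R(0, -3)) = ((-14 + 51) + 26)*(0 + (-4 - 8*0*(-3))) = (37 + 26)*(0 + (-4 + 0)) = 63*(0 - 4) = 63*(-4) = -252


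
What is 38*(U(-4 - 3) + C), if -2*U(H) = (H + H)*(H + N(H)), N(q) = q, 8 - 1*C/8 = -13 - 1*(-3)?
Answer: 1748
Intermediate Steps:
C = 144 (C = 64 - 8*(-13 - 1*(-3)) = 64 - 8*(-13 + 3) = 64 - 8*(-10) = 64 + 80 = 144)
U(H) = -2*H**2 (U(H) = -(H + H)*(H + H)/2 = -2*H*2*H/2 = -2*H**2)
38*(U(-4 - 3) + C) = 38*(-2*(-4 - 3)**2 + 144) = 38*(-2*(-7)**2 + 144) = 38*(-2*49 + 144) = 38*(-98 + 144) = 38*46 = 1748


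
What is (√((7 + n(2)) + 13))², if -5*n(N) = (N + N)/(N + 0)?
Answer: 98/5 ≈ 19.600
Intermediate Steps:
n(N) = -⅖ (n(N) = -(N + N)/(5*(N + 0)) = -2*N/(5*N) = -⅕*2 = -⅖)
(√((7 + n(2)) + 13))² = (√((7 - ⅖) + 13))² = (√(33/5 + 13))² = (√(98/5))² = (7*√10/5)² = 98/5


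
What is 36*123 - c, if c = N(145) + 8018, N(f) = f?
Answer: -3735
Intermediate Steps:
c = 8163 (c = 145 + 8018 = 8163)
36*123 - c = 36*123 - 1*8163 = 4428 - 8163 = -3735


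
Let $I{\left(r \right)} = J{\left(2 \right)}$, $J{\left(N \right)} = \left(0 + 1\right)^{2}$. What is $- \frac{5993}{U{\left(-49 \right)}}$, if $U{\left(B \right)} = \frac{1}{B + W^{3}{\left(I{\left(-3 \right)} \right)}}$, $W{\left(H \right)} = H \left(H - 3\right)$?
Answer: $341601$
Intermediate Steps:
$J{\left(N \right)} = 1$ ($J{\left(N \right)} = 1^{2} = 1$)
$I{\left(r \right)} = 1$
$W{\left(H \right)} = H \left(-3 + H\right)$
$U{\left(B \right)} = \frac{1}{-8 + B}$ ($U{\left(B \right)} = \frac{1}{B + \left(1 \left(-3 + 1\right)\right)^{3}} = \frac{1}{B + \left(1 \left(-2\right)\right)^{3}} = \frac{1}{B + \left(-2\right)^{3}} = \frac{1}{B - 8} = \frac{1}{-8 + B}$)
$- \frac{5993}{U{\left(-49 \right)}} = - \frac{5993}{\frac{1}{-8 - 49}} = - \frac{5993}{\frac{1}{-57}} = - \frac{5993}{- \frac{1}{57}} = \left(-5993\right) \left(-57\right) = 341601$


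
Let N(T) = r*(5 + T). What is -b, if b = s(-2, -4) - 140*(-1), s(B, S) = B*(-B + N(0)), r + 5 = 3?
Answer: -156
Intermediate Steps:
r = -2 (r = -5 + 3 = -2)
N(T) = -10 - 2*T (N(T) = -2*(5 + T) = -10 - 2*T)
s(B, S) = B*(-10 - B) (s(B, S) = B*(-B + (-10 - 2*0)) = B*(-B + (-10 + 0)) = B*(-B - 10) = B*(-10 - B))
b = 156 (b = -1*(-2)*(10 - 2) - 140*(-1) = -1*(-2)*8 + 140 = 16 + 140 = 156)
-b = -1*156 = -156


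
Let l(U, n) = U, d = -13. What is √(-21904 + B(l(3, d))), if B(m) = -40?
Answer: 2*I*√5486 ≈ 148.14*I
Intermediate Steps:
√(-21904 + B(l(3, d))) = √(-21904 - 40) = √(-21944) = 2*I*√5486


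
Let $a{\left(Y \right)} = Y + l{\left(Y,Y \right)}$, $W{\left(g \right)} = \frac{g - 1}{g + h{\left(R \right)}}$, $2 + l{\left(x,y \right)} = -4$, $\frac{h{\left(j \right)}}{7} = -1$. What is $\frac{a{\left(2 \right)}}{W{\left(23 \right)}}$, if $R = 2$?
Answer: $- \frac{32}{11} \approx -2.9091$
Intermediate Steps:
$h{\left(j \right)} = -7$ ($h{\left(j \right)} = 7 \left(-1\right) = -7$)
$l{\left(x,y \right)} = -6$ ($l{\left(x,y \right)} = -2 - 4 = -6$)
$W{\left(g \right)} = \frac{-1 + g}{-7 + g}$ ($W{\left(g \right)} = \frac{g - 1}{g - 7} = \frac{-1 + g}{-7 + g}$)
$a{\left(Y \right)} = -6 + Y$ ($a{\left(Y \right)} = Y - 6 = -6 + Y$)
$\frac{a{\left(2 \right)}}{W{\left(23 \right)}} = \frac{-6 + 2}{\frac{1}{-7 + 23} \left(-1 + 23\right)} = - \frac{4}{\frac{1}{16} \cdot 22} = - \frac{4}{\frac{11}{8}} = \left(-4\right) \frac{8}{11} = - \frac{32}{11}$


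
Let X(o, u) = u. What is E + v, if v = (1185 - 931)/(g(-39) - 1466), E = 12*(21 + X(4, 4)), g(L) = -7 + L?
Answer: 226673/756 ≈ 299.83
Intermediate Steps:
E = 300 (E = 12*(21 + 4) = 12*25 = 300)
v = -127/756 (v = (1185 - 931)/((-7 - 39) - 1466) = 254/(-46 - 1466) = 254/(-1512) = 254*(-1/1512) = -127/756 ≈ -0.16799)
E + v = 300 - 127/756 = 226673/756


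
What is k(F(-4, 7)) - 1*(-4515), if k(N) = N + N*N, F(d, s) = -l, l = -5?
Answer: 4545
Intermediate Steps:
F(d, s) = 5 (F(d, s) = -1*(-5) = 5)
k(N) = N + N²
k(F(-4, 7)) - 1*(-4515) = 5*(1 + 5) - 1*(-4515) = 5*6 + 4515 = 30 + 4515 = 4545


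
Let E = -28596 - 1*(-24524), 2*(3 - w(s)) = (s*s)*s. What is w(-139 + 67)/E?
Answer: -186627/4072 ≈ -45.832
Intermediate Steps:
w(s) = 3 - s³/2 (w(s) = 3 - s*s*s/2 = 3 - s²*s/2 = 3 - s³/2)
E = -4072 (E = -28596 + 24524 = -4072)
w(-139 + 67)/E = (3 - (-139 + 67)³/2)/(-4072) = (3 - ½*(-72)³)*(-1/4072) = (3 - ½*(-373248))*(-1/4072) = (3 + 186624)*(-1/4072) = 186627*(-1/4072) = -186627/4072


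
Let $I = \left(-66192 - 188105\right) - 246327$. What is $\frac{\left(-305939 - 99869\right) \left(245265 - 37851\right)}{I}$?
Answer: $\frac{5260641282}{31289} \approx 1.6813 \cdot 10^{5}$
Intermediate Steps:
$I = -500624$ ($I = -254297 - 246327 = -500624$)
$\frac{\left(-305939 - 99869\right) \left(245265 - 37851\right)}{I} = \frac{\left(-305939 - 99869\right) \left(245265 - 37851\right)}{-500624} = \left(-405808\right) 207414 \left(- \frac{1}{500624}\right) = \left(-84170260512\right) \left(- \frac{1}{500624}\right) = \frac{5260641282}{31289}$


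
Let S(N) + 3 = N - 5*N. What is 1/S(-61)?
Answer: 1/241 ≈ 0.0041494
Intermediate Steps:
S(N) = -3 - 4*N (S(N) = -3 + (N - 5*N) = -3 - 4*N)
1/S(-61) = 1/(-3 - 4*(-61)) = 1/(-3 + 244) = 1/241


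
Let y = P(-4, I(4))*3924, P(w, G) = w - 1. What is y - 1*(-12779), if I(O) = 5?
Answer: -6841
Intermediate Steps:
P(w, G) = -1 + w
y = -19620 (y = (-1 - 4)*3924 = -5*3924 = -19620)
y - 1*(-12779) = -19620 - 1*(-12779) = -19620 + 12779 = -6841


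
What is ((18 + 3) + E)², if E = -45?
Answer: 576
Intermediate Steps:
((18 + 3) + E)² = ((18 + 3) - 45)² = (21 - 45)² = (-24)² = 576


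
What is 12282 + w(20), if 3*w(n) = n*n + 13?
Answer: 37259/3 ≈ 12420.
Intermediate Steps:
w(n) = 13/3 + n²/3 (w(n) = (n*n + 13)/3 = (n² + 13)/3 = (13 + n²)/3 = 13/3 + n²/3)
12282 + w(20) = 12282 + (13/3 + (⅓)*20²) = 12282 + (13/3 + (⅓)*400) = 12282 + (13/3 + 400/3) = 12282 + 413/3 = 37259/3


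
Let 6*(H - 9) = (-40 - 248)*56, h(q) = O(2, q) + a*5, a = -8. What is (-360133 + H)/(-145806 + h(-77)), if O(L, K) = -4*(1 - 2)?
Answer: 181406/72921 ≈ 2.4877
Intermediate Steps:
O(L, K) = 4 (O(L, K) = -4*(-1) = 4)
h(q) = -36 (h(q) = 4 - 8*5 = 4 - 40 = -36)
H = -2679 (H = 9 + ((-40 - 248)*56)/6 = 9 + (-288*56)/6 = 9 + (⅙)*(-16128) = 9 - 2688 = -2679)
(-360133 + H)/(-145806 + h(-77)) = (-360133 - 2679)/(-145806 - 36) = -362812/(-145842) = -362812*(-1/145842) = 181406/72921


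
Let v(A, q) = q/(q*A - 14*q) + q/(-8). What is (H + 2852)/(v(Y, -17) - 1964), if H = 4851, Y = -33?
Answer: -2896328/737673 ≈ -3.9263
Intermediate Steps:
v(A, q) = -q/8 + q/(-14*q + A*q) (v(A, q) = q/(A*q - 14*q) + q*(-⅛) = q/(-14*q + A*q) - q/8 = -q/8 + q/(-14*q + A*q))
(H + 2852)/(v(Y, -17) - 1964) = (4851 + 2852)/((8 + 14*(-17) - 1*(-33)*(-17))/(8*(-14 - 33)) - 1964) = 7703/((⅛)*(8 - 238 - 561)/(-47) - 1964) = 7703/((⅛)*(-1/47)*(-791) - 1964) = 7703/(791/376 - 1964) = 7703/(-737673/376) = 7703*(-376/737673) = -2896328/737673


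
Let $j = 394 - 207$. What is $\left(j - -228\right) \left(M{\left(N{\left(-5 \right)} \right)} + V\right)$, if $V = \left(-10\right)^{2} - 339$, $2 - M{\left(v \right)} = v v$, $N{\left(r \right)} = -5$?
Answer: $-108730$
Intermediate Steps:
$j = 187$ ($j = 394 - 207 = 187$)
$M{\left(v \right)} = 2 - v^{2}$ ($M{\left(v \right)} = 2 - v v = 2 - v^{2}$)
$V = -239$ ($V = 100 - 339 = -239$)
$\left(j - -228\right) \left(M{\left(N{\left(-5 \right)} \right)} + V\right) = \left(187 - -228\right) \left(\left(2 - \left(-5\right)^{2}\right) - 239\right) = \left(187 + 228\right) \left(\left(2 - 25\right) - 239\right) = 415 \left(\left(2 - 25\right) - 239\right) = 415 \left(-23 - 239\right) = 415 \left(-262\right) = -108730$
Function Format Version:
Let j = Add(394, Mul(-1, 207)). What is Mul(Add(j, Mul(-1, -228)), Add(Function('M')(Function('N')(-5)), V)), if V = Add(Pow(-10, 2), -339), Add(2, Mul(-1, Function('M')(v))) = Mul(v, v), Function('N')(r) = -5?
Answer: -108730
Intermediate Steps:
j = 187 (j = Add(394, -207) = 187)
Function('M')(v) = Add(2, Mul(-1, Pow(v, 2))) (Function('M')(v) = Add(2, Mul(-1, Mul(v, v))) = Add(2, Mul(-1, Pow(v, 2))))
V = -239 (V = Add(100, -339) = -239)
Mul(Add(j, Mul(-1, -228)), Add(Function('M')(Function('N')(-5)), V)) = Mul(Add(187, Mul(-1, -228)), Add(Add(2, Mul(-1, Pow(-5, 2))), -239)) = Mul(Add(187, 228), Add(Add(2, Mul(-1, 25)), -239)) = Mul(415, Add(Add(2, -25), -239)) = Mul(415, Add(-23, -239)) = Mul(415, -262) = -108730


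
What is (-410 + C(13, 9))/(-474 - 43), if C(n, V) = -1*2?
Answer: 412/517 ≈ 0.79691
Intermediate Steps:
C(n, V) = -2
(-410 + C(13, 9))/(-474 - 43) = (-410 - 2)/(-474 - 43) = -412/(-517) = -412*(-1/517) = 412/517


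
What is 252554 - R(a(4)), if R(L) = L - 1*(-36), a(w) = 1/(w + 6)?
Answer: 2525179/10 ≈ 2.5252e+5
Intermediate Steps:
a(w) = 1/(6 + w)
R(L) = 36 + L (R(L) = L + 36 = 36 + L)
252554 - R(a(4)) = 252554 - (36 + 1/(6 + 4)) = 252554 - (36 + 1/10) = 252554 - 1*361/10 = 252554 - 361/10 = 2525179/10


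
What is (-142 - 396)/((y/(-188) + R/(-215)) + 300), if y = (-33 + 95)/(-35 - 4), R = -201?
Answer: -424046220/237200531 ≈ -1.7877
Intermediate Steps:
y = -62/39 (y = 62/(-39) = 62*(-1/39) = -62/39 ≈ -1.5897)
(-142 - 396)/((y/(-188) + R/(-215)) + 300) = (-142 - 396)/((-62/39/(-188) - 201/(-215)) + 300) = -538/((-62/39*(-1/188) - 201*(-1/215)) + 300) = -538/((31/3666 + 201/215) + 300) = -538/(743531/788190 + 300) = -538/237200531/788190 = -538*788190/237200531 = -424046220/237200531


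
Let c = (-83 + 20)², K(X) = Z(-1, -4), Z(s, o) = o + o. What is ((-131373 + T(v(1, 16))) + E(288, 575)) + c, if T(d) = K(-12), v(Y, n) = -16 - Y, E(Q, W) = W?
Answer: -126837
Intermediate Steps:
Z(s, o) = 2*o
K(X) = -8 (K(X) = 2*(-4) = -8)
T(d) = -8
c = 3969 (c = (-63)² = 3969)
((-131373 + T(v(1, 16))) + E(288, 575)) + c = ((-131373 - 8) + 575) + 3969 = (-131381 + 575) + 3969 = -130806 + 3969 = -126837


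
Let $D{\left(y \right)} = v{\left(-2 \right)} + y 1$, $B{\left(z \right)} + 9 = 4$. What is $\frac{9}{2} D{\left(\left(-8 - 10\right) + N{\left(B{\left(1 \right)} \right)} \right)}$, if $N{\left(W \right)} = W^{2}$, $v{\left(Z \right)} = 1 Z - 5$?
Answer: $0$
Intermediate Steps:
$B{\left(z \right)} = -5$ ($B{\left(z \right)} = -9 + 4 = -5$)
$v{\left(Z \right)} = -5 + Z$ ($v{\left(Z \right)} = Z - 5 = -5 + Z$)
$D{\left(y \right)} = -7 + y$ ($D{\left(y \right)} = \left(-5 - 2\right) + y 1 = -7 + y$)
$\frac{9}{2} D{\left(\left(-8 - 10\right) + N{\left(B{\left(1 \right)} \right)} \right)} = \frac{9}{2} \left(-7 + \left(\left(-8 - 10\right) + \left(-5\right)^{2}\right)\right) = 9 \cdot \frac{1}{2} \left(-7 + \left(-18 + 25\right)\right) = \frac{9 \left(-7 + 7\right)}{2} = \frac{9}{2} \cdot 0 = 0$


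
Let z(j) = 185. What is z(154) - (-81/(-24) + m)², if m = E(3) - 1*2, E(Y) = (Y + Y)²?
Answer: -77561/64 ≈ -1211.9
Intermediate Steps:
E(Y) = 4*Y² (E(Y) = (2*Y)² = 4*Y²)
m = 34 (m = 4*3² - 1*2 = 4*9 - 2 = 36 - 2 = 34)
z(154) - (-81/(-24) + m)² = 185 - (-81/(-24) + 34)² = 185 - (-81*(-1/24) + 34)² = 185 - (27/8 + 34)² = 185 - (299/8)² = 185 - 1*89401/64 = 185 - 89401/64 = -77561/64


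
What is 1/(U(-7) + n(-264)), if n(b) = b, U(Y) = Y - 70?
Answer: -1/341 ≈ -0.0029326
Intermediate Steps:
U(Y) = -70 + Y
1/(U(-7) + n(-264)) = 1/((-70 - 7) - 264) = 1/(-77 - 264) = 1/(-341) = -1/341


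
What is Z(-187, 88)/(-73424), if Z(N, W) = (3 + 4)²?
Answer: -49/73424 ≈ -0.00066736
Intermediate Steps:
Z(N, W) = 49 (Z(N, W) = 7² = 49)
Z(-187, 88)/(-73424) = 49/(-73424) = 49*(-1/73424) = -49/73424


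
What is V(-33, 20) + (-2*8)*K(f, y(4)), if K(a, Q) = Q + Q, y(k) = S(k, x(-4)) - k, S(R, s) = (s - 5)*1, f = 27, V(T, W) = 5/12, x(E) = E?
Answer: 4997/12 ≈ 416.42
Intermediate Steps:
V(T, W) = 5/12 (V(T, W) = 5*(1/12) = 5/12)
S(R, s) = -5 + s (S(R, s) = (-5 + s)*1 = -5 + s)
y(k) = -9 - k (y(k) = (-5 - 4) - k = -9 - k)
K(a, Q) = 2*Q
V(-33, 20) + (-2*8)*K(f, y(4)) = 5/12 + (-2*8)*(2*(-9 - 1*4)) = 5/12 - 32*(-9 - 4) = 5/12 - 32*(-13) = 5/12 - 16*(-26) = 5/12 + 416 = 4997/12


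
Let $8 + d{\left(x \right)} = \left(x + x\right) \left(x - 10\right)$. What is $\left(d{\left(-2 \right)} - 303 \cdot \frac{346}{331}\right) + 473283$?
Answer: $\frac{156565075}{331} \approx 4.7301 \cdot 10^{5}$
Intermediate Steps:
$d{\left(x \right)} = -8 + 2 x \left(-10 + x\right)$ ($d{\left(x \right)} = -8 + \left(x + x\right) \left(x - 10\right) = -8 + 2 x \left(-10 + x\right)$)
$\left(d{\left(-2 \right)} - 303 \cdot \frac{346}{331}\right) + 473283 = \left(\left(-8 - -40 + 2 \left(-2\right)^{2}\right) - 303 \cdot \frac{346}{331}\right) + 473283 = \left(\left(-8 + 40 + 2 \cdot 4\right) - 303 \cdot 346 \cdot \frac{1}{331}\right) + 473283 = \left(\left(-8 + 40 + 8\right) - \frac{104838}{331}\right) + 473283 = \left(40 - \frac{104838}{331}\right) + 473283 = - \frac{91598}{331} + 473283 = \frac{156565075}{331}$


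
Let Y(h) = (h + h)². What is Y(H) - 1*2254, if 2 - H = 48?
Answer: 6210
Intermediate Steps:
H = -46 (H = 2 - 1*48 = 2 - 48 = -46)
Y(h) = 4*h² (Y(h) = (2*h)² = 4*h²)
Y(H) - 1*2254 = 4*(-46)² - 1*2254 = 4*2116 - 2254 = 8464 - 2254 = 6210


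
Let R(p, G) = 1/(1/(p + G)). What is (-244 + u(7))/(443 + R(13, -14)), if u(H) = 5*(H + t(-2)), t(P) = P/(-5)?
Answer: -207/442 ≈ -0.46833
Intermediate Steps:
t(P) = -P/5 (t(P) = P*(-⅕) = -P/5)
R(p, G) = G + p (R(p, G) = 1/(1/(G + p)) = G + p)
u(H) = 2 + 5*H (u(H) = 5*(H - ⅕*(-2)) = 5*(H + ⅖) = 5*(⅖ + H) = 2 + 5*H)
(-244 + u(7))/(443 + R(13, -14)) = (-244 + (2 + 5*7))/(443 + (-14 + 13)) = (-244 + (2 + 35))/(443 - 1) = (-244 + 37)/442 = -207*1/442 = -207/442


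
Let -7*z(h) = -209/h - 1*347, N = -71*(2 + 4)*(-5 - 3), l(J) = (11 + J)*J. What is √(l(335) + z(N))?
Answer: √4124600631795/5964 ≈ 340.53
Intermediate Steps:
l(J) = J*(11 + J)
N = 3408 (N = -426*(-8) = -71*(-48) = 3408)
z(h) = 347/7 + 209/(7*h) (z(h) = -(-209/h - 1*347)/7 = -(-209/h - 347)/7 = -(-347 - 209/h)/7 = 347/7 + 209/(7*h))
√(l(335) + z(N)) = √(335*(11 + 335) + (⅐)*(209 + 347*3408)/3408) = √(335*346 + (⅐)*(1/3408)*(209 + 1182576)) = √(115910 + (⅐)*(1/3408)*1182785) = √(115910 + 1182785/23856) = √(2766331745/23856) = √4124600631795/5964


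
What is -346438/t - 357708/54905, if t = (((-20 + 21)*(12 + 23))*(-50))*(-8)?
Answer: -2402909039/76867000 ≈ -31.261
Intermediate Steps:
t = 14000 (t = ((1*35)*(-50))*(-8) = (35*(-50))*(-8) = -1750*(-8) = 14000)
-346438/t - 357708/54905 = -346438/14000 - 357708/54905 = -346438*1/14000 - 357708*1/54905 = -173219/7000 - 357708/54905 = -2402909039/76867000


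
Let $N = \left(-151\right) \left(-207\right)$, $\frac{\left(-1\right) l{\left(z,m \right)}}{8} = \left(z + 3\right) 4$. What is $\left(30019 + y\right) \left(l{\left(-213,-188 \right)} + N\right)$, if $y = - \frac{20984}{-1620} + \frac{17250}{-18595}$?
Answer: $\frac{572599234384811}{502065} \approx 1.1405 \cdot 10^{9}$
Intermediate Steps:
$l{\left(z,m \right)} = -96 - 32 z$ ($l{\left(z,m \right)} = - 8 \left(z + 3\right) 4 = - 8 \left(3 + z\right) 4 = - 8 \left(12 + 4 z\right) = -96 - 32 z$)
$N = 31257$
$y = \frac{18112624}{1506195}$ ($y = \left(-20984\right) \left(- \frac{1}{1620}\right) + 17250 \left(- \frac{1}{18595}\right) = \frac{5246}{405} - \frac{3450}{3719} = \frac{18112624}{1506195} \approx 12.025$)
$\left(30019 + y\right) \left(l{\left(-213,-188 \right)} + N\right) = \left(30019 + \frac{18112624}{1506195}\right) \left(\left(-96 - -6816\right) + 31257\right) = \frac{45232580329 \left(\left(-96 + 6816\right) + 31257\right)}{1506195} = \frac{45232580329 \left(6720 + 31257\right)}{1506195} = \frac{45232580329}{1506195} \cdot 37977 = \frac{572599234384811}{502065}$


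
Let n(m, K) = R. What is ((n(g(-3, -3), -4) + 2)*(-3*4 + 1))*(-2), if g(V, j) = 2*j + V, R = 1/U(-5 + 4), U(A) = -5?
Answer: 198/5 ≈ 39.600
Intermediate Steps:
R = -⅕ (R = 1/(-5) = -⅕ ≈ -0.20000)
g(V, j) = V + 2*j
n(m, K) = -⅕
((n(g(-3, -3), -4) + 2)*(-3*4 + 1))*(-2) = ((-⅕ + 2)*(-3*4 + 1))*(-2) = (9*(-12 + 1)/5)*(-2) = ((9/5)*(-11))*(-2) = -99/5*(-2) = 198/5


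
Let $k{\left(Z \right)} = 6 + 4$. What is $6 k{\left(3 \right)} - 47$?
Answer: $13$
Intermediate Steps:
$k{\left(Z \right)} = 10$
$6 k{\left(3 \right)} - 47 = 6 \cdot 10 - 47 = 60 - 47 = 13$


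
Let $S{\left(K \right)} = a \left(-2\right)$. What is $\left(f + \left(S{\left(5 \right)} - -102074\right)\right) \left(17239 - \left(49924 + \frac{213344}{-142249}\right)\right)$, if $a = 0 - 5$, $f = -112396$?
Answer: $\frac{812584764728}{2411} \approx 3.3703 \cdot 10^{8}$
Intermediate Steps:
$a = -5$ ($a = 0 - 5 = -5$)
$S{\left(K \right)} = 10$ ($S{\left(K \right)} = \left(-5\right) \left(-2\right) = 10$)
$\left(f + \left(S{\left(5 \right)} - -102074\right)\right) \left(17239 - \left(49924 + \frac{213344}{-142249}\right)\right) = \left(-112396 + \left(10 - -102074\right)\right) \left(17239 - \left(49924 + \frac{213344}{-142249}\right)\right) = \left(-112396 + \left(10 + 102074\right)\right) \left(17239 - \frac{120363148}{2411}\right) = \left(-112396 + 102084\right) \left(17239 + \left(-49924 + \frac{3616}{2411}\right)\right) = - 10312 \left(17239 - \frac{120363148}{2411}\right) = \left(-10312\right) \left(- \frac{78799919}{2411}\right) = \frac{812584764728}{2411}$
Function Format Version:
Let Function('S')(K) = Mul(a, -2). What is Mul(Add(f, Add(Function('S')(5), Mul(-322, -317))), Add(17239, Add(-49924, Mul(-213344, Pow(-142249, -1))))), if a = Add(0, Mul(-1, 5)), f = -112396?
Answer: Rational(812584764728, 2411) ≈ 3.3703e+8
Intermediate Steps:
a = -5 (a = Add(0, -5) = -5)
Function('S')(K) = 10 (Function('S')(K) = Mul(-5, -2) = 10)
Mul(Add(f, Add(Function('S')(5), Mul(-322, -317))), Add(17239, Add(-49924, Mul(-213344, Pow(-142249, -1))))) = Mul(Add(-112396, Add(10, Mul(-322, -317))), Add(17239, Add(-49924, Mul(-213344, Pow(-142249, -1))))) = Mul(Add(-112396, Add(10, 102074)), Add(17239, Add(-49924, Mul(-213344, Rational(-1, 142249))))) = Mul(Add(-112396, 102084), Add(17239, Add(-49924, Rational(3616, 2411)))) = Mul(-10312, Add(17239, Rational(-120363148, 2411))) = Mul(-10312, Rational(-78799919, 2411)) = Rational(812584764728, 2411)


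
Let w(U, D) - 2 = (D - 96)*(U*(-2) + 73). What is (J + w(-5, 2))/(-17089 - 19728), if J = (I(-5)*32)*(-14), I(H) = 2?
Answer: 8696/36817 ≈ 0.23620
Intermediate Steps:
w(U, D) = 2 + (-96 + D)*(73 - 2*U) (w(U, D) = 2 + (D - 96)*(U*(-2) + 73) = 2 + (-96 + D)*(-2*U + 73) = 2 + (-96 + D)*(73 - 2*U))
J = -896 (J = (2*32)*(-14) = 64*(-14) = -896)
(J + w(-5, 2))/(-17089 - 19728) = (-896 + (-7006 + 73*2 + 192*(-5) - 2*2*(-5)))/(-17089 - 19728) = (-896 + (-7006 + 146 - 960 + 20))/(-36817) = (-896 - 7800)*(-1/36817) = -8696*(-1/36817) = 8696/36817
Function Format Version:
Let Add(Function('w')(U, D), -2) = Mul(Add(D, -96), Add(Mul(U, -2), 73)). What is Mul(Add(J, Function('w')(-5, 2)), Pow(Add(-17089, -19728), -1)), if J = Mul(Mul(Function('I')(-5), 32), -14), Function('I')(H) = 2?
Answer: Rational(8696, 36817) ≈ 0.23620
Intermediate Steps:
Function('w')(U, D) = Add(2, Mul(Add(-96, D), Add(73, Mul(-2, U)))) (Function('w')(U, D) = Add(2, Mul(Add(D, -96), Add(Mul(U, -2), 73))) = Add(2, Mul(Add(-96, D), Add(Mul(-2, U), 73))) = Add(2, Mul(Add(-96, D), Add(73, Mul(-2, U)))))
J = -896 (J = Mul(Mul(2, 32), -14) = Mul(64, -14) = -896)
Mul(Add(J, Function('w')(-5, 2)), Pow(Add(-17089, -19728), -1)) = Mul(Add(-896, Add(-7006, Mul(73, 2), Mul(192, -5), Mul(-2, 2, -5))), Pow(Add(-17089, -19728), -1)) = Mul(Add(-896, Add(-7006, 146, -960, 20)), Pow(-36817, -1)) = Mul(Add(-896, -7800), Rational(-1, 36817)) = Mul(-8696, Rational(-1, 36817)) = Rational(8696, 36817)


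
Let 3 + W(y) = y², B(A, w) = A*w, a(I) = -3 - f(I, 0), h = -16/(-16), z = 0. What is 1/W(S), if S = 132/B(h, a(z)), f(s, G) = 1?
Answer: 1/1086 ≈ 0.00092081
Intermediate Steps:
h = 1 (h = -16*(-1/16) = 1)
a(I) = -4 (a(I) = -3 - 1*1 = -3 - 1 = -4)
S = -33 (S = 132/((1*(-4))) = 132/(-4) = 132*(-¼) = -33)
W(y) = -3 + y²
1/W(S) = 1/(-3 + (-33)²) = 1/(-3 + 1089) = 1/1086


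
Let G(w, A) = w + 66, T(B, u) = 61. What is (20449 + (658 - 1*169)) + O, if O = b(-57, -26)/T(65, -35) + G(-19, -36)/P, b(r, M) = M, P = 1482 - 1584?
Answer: 130270717/6222 ≈ 20937.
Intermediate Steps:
G(w, A) = 66 + w
P = -102
O = -5519/6222 (O = -26/61 + (66 - 19)/(-102) = -26*1/61 + 47*(-1/102) = -26/61 - 47/102 = -5519/6222 ≈ -0.88701)
(20449 + (658 - 1*169)) + O = (20449 + (658 - 1*169)) - 5519/6222 = (20449 + (658 - 169)) - 5519/6222 = (20449 + 489) - 5519/6222 = 20938 - 5519/6222 = 130270717/6222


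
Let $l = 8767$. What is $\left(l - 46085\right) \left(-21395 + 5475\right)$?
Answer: $594102560$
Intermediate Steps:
$\left(l - 46085\right) \left(-21395 + 5475\right) = \left(8767 - 46085\right) \left(-21395 + 5475\right) = \left(-37318\right) \left(-15920\right) = 594102560$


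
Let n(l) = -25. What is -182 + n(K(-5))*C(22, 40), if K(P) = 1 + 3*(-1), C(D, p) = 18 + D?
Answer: -1182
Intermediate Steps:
K(P) = -2 (K(P) = 1 - 3 = -2)
-182 + n(K(-5))*C(22, 40) = -182 - 25*(18 + 22) = -182 - 25*40 = -182 - 1000 = -1182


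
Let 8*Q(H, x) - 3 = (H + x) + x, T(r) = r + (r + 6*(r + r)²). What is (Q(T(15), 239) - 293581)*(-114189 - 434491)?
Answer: 160676617145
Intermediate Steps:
T(r) = 2*r + 24*r² (T(r) = r + (r + 6*(2*r)²) = r + (r + 6*(4*r²)) = r + (r + 24*r²) = 2*r + 24*r²)
Q(H, x) = 3/8 + x/4 + H/8 (Q(H, x) = 3/8 + ((H + x) + x)/8 = 3/8 + (H + 2*x)/8 = 3/8 + (x/4 + H/8) = 3/8 + x/4 + H/8)
(Q(T(15), 239) - 293581)*(-114189 - 434491) = ((3/8 + (¼)*239 + (2*15*(1 + 12*15))/8) - 293581)*(-114189 - 434491) = ((3/8 + 239/4 + (2*15*(1 + 180))/8) - 293581)*(-548680) = ((3/8 + 239/4 + (2*15*181)/8) - 293581)*(-548680) = ((3/8 + 239/4 + (⅛)*5430) - 293581)*(-548680) = ((3/8 + 239/4 + 2715/4) - 293581)*(-548680) = (5911/8 - 293581)*(-548680) = -2342737/8*(-548680) = 160676617145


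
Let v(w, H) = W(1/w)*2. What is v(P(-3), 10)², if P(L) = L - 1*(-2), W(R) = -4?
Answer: 64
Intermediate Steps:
P(L) = 2 + L (P(L) = L + 2 = 2 + L)
v(w, H) = -8 (v(w, H) = -4*2 = -8)
v(P(-3), 10)² = (-8)² = 64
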